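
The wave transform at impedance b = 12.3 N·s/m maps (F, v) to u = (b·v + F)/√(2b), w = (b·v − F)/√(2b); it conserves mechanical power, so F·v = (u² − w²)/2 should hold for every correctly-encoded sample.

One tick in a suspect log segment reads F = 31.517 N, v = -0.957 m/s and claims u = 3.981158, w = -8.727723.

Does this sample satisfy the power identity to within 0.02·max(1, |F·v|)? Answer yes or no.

yes

F·v = 31.517×(-0.957) = -30.161769 W.
(u² − w²)/2 = (15.849619 − 76.173149)/2 = -30.161765 W.
|Δ| = 0.000004;  2% of max(1, |F·v|) = 0.603235.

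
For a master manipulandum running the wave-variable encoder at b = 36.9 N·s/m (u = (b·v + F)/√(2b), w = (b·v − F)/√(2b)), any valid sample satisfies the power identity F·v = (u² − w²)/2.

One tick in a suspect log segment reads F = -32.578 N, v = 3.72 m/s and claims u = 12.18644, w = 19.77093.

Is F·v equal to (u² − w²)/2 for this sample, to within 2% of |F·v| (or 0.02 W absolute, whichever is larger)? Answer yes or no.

F·v = (-32.578)×3.72 = -121.19016 W.
(u² − w²)/2 = (148.50932 − 390.88967)/2 = -121.19018 W.
|Δ| = 0.00002;  2% of max(1, |F·v|) = 2.42380.

yes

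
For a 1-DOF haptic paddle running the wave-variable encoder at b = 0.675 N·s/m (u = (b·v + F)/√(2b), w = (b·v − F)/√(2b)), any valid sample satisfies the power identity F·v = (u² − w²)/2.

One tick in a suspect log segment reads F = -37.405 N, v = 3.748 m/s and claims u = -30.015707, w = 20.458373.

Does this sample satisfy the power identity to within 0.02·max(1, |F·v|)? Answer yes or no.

F·v = (-37.405)×3.748 = -140.193940 W.
(u² − w²)/2 = (900.942667 − 418.545026)/2 = 241.198820 W.
|Δ| = 381.392760;  2% of max(1, |F·v|) = 2.803879.

no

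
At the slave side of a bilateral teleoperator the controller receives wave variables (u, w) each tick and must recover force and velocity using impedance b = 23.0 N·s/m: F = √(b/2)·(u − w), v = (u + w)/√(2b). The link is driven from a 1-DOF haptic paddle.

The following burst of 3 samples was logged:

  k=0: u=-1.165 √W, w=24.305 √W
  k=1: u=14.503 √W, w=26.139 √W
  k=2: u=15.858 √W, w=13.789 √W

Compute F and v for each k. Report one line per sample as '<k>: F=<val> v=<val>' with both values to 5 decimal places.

k=0: u−w=-25.47000, u+w=23.14000; √(b/2)=3.39116, √(2b)=6.78233; F=3.39116×(-25.47)=-86.37297, v=23.14000/6.78233=3.41181
k=1: u−w=-11.63600, u+w=40.64200; √(b/2)=3.39116, √(2b)=6.78233; F=3.39116×(-11.636)=-39.45960, v=40.64200/6.78233=5.99234
k=2: u−w=2.06900, u+w=29.64700; √(b/2)=3.39116, √(2b)=6.78233; F=3.39116×2.069=7.01632, v=29.64700/6.78233=4.37121

0: F=-86.37297 v=3.41181
1: F=-39.45960 v=5.99234
2: F=7.01632 v=4.37121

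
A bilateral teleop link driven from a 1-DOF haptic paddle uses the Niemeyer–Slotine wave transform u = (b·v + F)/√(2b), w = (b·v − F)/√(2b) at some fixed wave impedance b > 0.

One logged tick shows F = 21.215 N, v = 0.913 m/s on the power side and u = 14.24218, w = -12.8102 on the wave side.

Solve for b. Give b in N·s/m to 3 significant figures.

b = 1.23 N·s/m

u + w = 1.43198;  u + w = √(2b)·v, so √(2b) = 1.43198/0.913 = 1.56843.
b = (√(2b))²/2 = 2.45998/2 = 1.22999.
(Check via u − w = 2F/√(2b): u − w = 27.05238, 2F/√(2b) = 27.05247.)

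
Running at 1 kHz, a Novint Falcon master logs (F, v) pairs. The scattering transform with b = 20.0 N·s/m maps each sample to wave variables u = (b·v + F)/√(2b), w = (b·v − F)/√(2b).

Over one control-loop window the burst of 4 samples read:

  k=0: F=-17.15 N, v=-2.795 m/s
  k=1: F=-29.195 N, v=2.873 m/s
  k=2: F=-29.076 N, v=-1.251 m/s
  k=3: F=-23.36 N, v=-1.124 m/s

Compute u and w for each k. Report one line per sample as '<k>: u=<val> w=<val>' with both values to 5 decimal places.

k=0: b·v=20.0×(-2.795)=-55.90000; √(2b)=6.32456; u=(-55.90000+(-17.15))/6.32456=-11.55022, w=(-55.90000−(-17.15))/6.32456=-6.12691
k=1: b·v=20.0×2.873=57.46000; √(2b)=6.32456; u=(57.46000+(-29.195))/6.32456=4.46909, w=(57.46000−(-29.195))/6.32456=13.70136
k=2: b·v=20.0×(-1.251)=-25.02000; √(2b)=6.32456; u=(-25.02000+(-29.076))/6.32456=-8.55333, w=(-25.02000−(-29.076))/6.32456=0.64131
k=3: b·v=20.0×(-1.124)=-22.48000; √(2b)=6.32456; u=(-22.48000+(-23.36))/6.32456=-7.24794, w=(-22.48000−(-23.36))/6.32456=0.13914

0: u=-11.55022 w=-6.12691
1: u=4.46909 w=13.70136
2: u=-8.55333 w=0.64131
3: u=-7.24794 w=0.13914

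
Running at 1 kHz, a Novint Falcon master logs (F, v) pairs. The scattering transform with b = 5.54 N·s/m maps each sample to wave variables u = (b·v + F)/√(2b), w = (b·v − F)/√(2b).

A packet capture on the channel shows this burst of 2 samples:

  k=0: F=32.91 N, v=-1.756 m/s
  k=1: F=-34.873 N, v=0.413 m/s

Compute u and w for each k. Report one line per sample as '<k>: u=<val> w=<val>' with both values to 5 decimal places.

0: u=6.96428 w=-12.80942
1: u=-9.78921 w=11.16395

k=0: b·v=5.54×(-1.756)=-9.72824; √(2b)=3.32866; u=(-9.72824+32.91)/3.32866=6.96428, w=(-9.72824−32.91)/3.32866=-12.80942
k=1: b·v=5.54×0.413=2.28802; √(2b)=3.32866; u=(2.28802+(-34.873))/3.32866=-9.78921, w=(2.28802−(-34.873))/3.32866=11.16395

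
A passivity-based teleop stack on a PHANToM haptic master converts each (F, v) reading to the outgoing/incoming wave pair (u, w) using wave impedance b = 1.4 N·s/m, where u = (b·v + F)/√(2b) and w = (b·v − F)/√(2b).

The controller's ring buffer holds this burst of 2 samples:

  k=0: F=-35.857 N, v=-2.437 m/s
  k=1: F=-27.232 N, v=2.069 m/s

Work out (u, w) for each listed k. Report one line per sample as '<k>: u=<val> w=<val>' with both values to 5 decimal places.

0: u=-23.46760 w=19.38972
1: u=-14.54318 w=18.00528

k=0: b·v=1.4×(-2.437)=-3.41180; √(2b)=1.67332; u=(-3.41180+(-35.857))/1.67332=-23.46760, w=(-3.41180−(-35.857))/1.67332=19.38972
k=1: b·v=1.4×2.069=2.89660; √(2b)=1.67332; u=(2.89660+(-27.232))/1.67332=-14.54318, w=(2.89660−(-27.232))/1.67332=18.00528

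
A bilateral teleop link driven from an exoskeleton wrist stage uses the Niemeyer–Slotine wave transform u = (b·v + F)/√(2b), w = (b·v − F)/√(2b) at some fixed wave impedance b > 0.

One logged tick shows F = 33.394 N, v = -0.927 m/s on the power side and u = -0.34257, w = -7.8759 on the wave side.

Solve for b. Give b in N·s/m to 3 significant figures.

b = 39.3 N·s/m

u + w = -8.21847;  u + w = √(2b)·v, so √(2b) = -8.21847/(-0.927) = 8.86566.
b = (√(2b))²/2 = 78.59999/2 = 39.29999.
(Check via u − w = 2F/√(2b): u − w = 7.53333, 2F/√(2b) = 7.53333.)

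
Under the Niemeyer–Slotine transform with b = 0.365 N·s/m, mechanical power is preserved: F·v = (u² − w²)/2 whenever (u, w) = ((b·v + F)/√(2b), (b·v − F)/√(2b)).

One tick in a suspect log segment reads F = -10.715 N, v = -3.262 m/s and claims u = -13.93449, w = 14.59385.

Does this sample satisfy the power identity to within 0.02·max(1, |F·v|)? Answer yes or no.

no

F·v = (-10.715)×(-3.262) = 34.9523 W.
(u² − w²)/2 = (194.1700 − 212.9805)/2 = -9.4052 W.
|Δ| = 44.3576;  2% of max(1, |F·v|) = 0.6990.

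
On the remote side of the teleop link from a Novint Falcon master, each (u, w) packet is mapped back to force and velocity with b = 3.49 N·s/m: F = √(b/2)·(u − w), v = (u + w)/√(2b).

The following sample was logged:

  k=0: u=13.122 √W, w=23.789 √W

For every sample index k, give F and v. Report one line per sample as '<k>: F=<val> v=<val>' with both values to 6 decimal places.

0: F=-14.090941 v=13.971020

k=0: u−w=-10.667000, u+w=36.911000; √(b/2)=1.320984, √(2b)=2.641969; F=1.320984×(-10.667)=-14.090941, v=36.911000/2.641969=13.971020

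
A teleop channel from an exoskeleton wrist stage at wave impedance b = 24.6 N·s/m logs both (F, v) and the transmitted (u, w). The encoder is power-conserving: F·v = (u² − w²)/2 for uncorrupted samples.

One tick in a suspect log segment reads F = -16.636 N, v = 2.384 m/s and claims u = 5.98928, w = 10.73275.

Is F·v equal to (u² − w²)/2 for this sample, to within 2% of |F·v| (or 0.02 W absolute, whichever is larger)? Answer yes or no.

yes

F·v = (-16.636)×2.384 = -39.66022 W.
(u² − w²)/2 = (35.87147 − 115.19192)/2 = -39.66022 W.
|Δ| = 0.00000;  2% of max(1, |F·v|) = 0.79320.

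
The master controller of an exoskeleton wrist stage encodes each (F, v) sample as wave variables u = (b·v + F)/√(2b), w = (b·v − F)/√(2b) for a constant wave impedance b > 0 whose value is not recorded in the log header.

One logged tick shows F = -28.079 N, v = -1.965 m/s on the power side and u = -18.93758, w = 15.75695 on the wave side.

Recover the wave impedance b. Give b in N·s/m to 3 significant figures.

u + w = -3.18063;  u + w = √(2b)·v, so √(2b) = -3.18063/(-1.965) = 1.61864.
b = (√(2b))²/2 = 2.62000/2 = 1.31000.
(Check via u − w = 2F/√(2b): u − w = -34.69453, 2F/√(2b) = -34.69453.)

b = 1.31 N·s/m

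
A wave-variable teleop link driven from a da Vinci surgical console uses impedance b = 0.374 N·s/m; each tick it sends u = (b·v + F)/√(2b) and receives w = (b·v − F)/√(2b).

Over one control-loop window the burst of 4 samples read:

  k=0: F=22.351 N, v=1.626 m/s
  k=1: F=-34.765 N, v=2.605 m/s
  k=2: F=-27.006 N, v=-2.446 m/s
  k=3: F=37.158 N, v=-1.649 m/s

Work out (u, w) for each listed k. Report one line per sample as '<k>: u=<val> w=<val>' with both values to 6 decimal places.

0: u=26.546332 w=-25.140053
1: u=-39.070303 w=41.323289
2: u=-32.283240 w=30.167769
3: u=42.250601 w=-43.676771

k=0: b·v=0.374×1.626=0.608124; √(2b)=0.864870; u=(0.608124+22.351)/0.864870=26.546332, w=(0.608124−22.351)/0.864870=-25.140053
k=1: b·v=0.374×2.605=0.974270; √(2b)=0.864870; u=(0.974270+(-34.765))/0.864870=-39.070303, w=(0.974270−(-34.765))/0.864870=41.323289
k=2: b·v=0.374×(-2.446)=-0.914804; √(2b)=0.864870; u=(-0.914804+(-27.006))/0.864870=-32.283240, w=(-0.914804−(-27.006))/0.864870=30.167769
k=3: b·v=0.374×(-1.649)=-0.616726; √(2b)=0.864870; u=(-0.616726+37.158)/0.864870=42.250601, w=(-0.616726−37.158)/0.864870=-43.676771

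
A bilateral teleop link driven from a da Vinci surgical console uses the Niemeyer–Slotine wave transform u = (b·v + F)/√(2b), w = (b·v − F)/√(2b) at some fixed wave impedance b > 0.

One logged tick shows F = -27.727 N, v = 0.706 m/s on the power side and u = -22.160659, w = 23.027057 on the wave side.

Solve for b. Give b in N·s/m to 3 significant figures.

u + w = 0.866398;  u + w = √(2b)·v, so √(2b) = 0.866398/0.706 = 1.227193.
b = (√(2b))²/2 = 1.506002/2 = 0.753001.
(Check via u − w = 2F/√(2b): u − w = -45.187716, 2F/√(2b) = -45.187690.)

b = 0.753 N·s/m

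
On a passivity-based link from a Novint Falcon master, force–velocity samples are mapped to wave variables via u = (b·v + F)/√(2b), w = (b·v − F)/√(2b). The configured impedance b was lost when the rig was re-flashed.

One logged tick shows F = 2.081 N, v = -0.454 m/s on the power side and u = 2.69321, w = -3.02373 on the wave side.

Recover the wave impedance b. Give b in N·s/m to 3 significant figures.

u + w = -0.3305;  u + w = √(2b)·v, so √(2b) = -0.3305/(-0.454) = 0.7280.
b = (√(2b))²/2 = 0.5300/2 = 0.2650.
(Check via u − w = 2F/√(2b): u − w = 5.7169, 2F/√(2b) = 5.7169.)

b = 0.265 N·s/m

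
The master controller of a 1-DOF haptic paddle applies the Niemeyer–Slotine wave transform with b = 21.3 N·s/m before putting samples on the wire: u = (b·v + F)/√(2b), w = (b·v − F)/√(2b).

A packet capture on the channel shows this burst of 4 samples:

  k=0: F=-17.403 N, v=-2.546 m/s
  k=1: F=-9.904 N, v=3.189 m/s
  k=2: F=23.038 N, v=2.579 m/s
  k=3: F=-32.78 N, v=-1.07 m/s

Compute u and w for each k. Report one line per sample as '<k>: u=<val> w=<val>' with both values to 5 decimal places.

0: u=-10.97507 w=-5.64234
1: u=8.88967 w=11.92451
2: u=11.94611 w=4.88668
3: u=-8.51419 w=1.53044

k=0: b·v=21.3×(-2.546)=-54.22980; √(2b)=6.52687; u=(-54.22980+(-17.403))/6.52687=-10.97507, w=(-54.22980−(-17.403))/6.52687=-5.64234
k=1: b·v=21.3×3.189=67.92570; √(2b)=6.52687; u=(67.92570+(-9.904))/6.52687=8.88967, w=(67.92570−(-9.904))/6.52687=11.92451
k=2: b·v=21.3×2.579=54.93270; √(2b)=6.52687; u=(54.93270+23.038)/6.52687=11.94611, w=(54.93270−23.038)/6.52687=4.88668
k=3: b·v=21.3×(-1.07)=-22.79100; √(2b)=6.52687; u=(-22.79100+(-32.78))/6.52687=-8.51419, w=(-22.79100−(-32.78))/6.52687=1.53044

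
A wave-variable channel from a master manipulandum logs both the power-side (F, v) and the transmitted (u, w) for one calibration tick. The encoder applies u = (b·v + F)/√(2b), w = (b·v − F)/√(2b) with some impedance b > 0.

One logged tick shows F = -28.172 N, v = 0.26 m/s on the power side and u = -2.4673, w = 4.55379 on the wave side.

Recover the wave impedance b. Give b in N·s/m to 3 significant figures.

u + w = 2.0865;  u + w = √(2b)·v, so √(2b) = 2.0865/0.26 = 8.0250.
b = (√(2b))²/2 = 64.4000/2 = 32.2000.
(Check via u − w = 2F/√(2b): u − w = -7.0211, 2F/√(2b) = -7.0211.)

b = 32.2 N·s/m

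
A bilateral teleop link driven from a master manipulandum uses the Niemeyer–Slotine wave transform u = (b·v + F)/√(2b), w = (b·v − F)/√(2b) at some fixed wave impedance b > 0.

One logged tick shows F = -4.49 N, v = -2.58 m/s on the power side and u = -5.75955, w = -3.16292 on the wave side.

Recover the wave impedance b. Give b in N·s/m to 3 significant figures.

b = 5.98 N·s/m

u + w = -8.92247;  u + w = √(2b)·v, so √(2b) = -8.92247/(-2.58) = 3.45832.
b = (√(2b))²/2 = 11.95999/2 = 5.97999.
(Check via u − w = 2F/√(2b): u − w = -2.59663, 2F/√(2b) = -2.59664.)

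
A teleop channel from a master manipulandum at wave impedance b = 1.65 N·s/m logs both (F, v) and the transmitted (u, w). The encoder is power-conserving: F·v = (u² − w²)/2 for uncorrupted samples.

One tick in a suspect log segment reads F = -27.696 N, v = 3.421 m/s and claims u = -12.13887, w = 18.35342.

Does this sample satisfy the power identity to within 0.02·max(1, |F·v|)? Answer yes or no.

F·v = (-27.696)×3.421 = -94.7480 W.
(u² − w²)/2 = (147.3522 − 336.8480)/2 = -94.7479 W.
|Δ| = 0.0001;  2% of max(1, |F·v|) = 1.8950.

yes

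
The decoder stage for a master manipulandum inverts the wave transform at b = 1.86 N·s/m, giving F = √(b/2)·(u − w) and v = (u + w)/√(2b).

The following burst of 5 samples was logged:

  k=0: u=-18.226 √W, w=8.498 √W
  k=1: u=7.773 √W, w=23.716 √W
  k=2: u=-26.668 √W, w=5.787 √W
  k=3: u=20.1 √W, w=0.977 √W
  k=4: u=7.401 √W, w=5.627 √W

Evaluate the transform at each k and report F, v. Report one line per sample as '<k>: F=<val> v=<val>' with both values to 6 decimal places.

k=0: u−w=-26.724000, u+w=-9.728000; √(b/2)=0.964365, √(2b)=1.928730; F=0.964365×(-26.724)=-25.771692, v=-9.728000/1.928730=-5.043733
k=1: u−w=-15.943000, u+w=31.489000; √(b/2)=0.964365, √(2b)=1.928730; F=0.964365×(-15.943)=-15.374872, v=31.489000/1.928730=16.326286
k=2: u−w=-32.455000, u+w=-20.881000; √(b/2)=0.964365, √(2b)=1.928730; F=0.964365×(-32.455)=-31.298469, v=-20.881000/1.928730=-10.826294
k=3: u−w=19.123000, u+w=21.077000; √(b/2)=0.964365, √(2b)=1.928730; F=0.964365×19.123=18.441553, v=21.077000/1.928730=10.927915
k=4: u−w=1.774000, u+w=13.028000; √(b/2)=0.964365, √(2b)=1.928730; F=0.964365×1.774=1.710784, v=13.028000/1.928730=6.754703

0: F=-25.771692 v=-5.043733
1: F=-15.374872 v=16.326286
2: F=-31.298469 v=-10.826294
3: F=18.441553 v=10.927915
4: F=1.710784 v=6.754703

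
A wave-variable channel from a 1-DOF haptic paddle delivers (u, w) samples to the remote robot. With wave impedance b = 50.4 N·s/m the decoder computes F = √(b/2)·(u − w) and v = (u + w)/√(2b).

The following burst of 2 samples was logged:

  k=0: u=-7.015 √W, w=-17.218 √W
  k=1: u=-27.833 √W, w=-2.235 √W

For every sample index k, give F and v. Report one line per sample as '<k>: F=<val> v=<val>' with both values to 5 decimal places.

0: F=51.21865 v=-2.41366
1: F=-128.50094 v=-2.99484

k=0: u−w=10.20300, u+w=-24.23300; √(b/2)=5.01996, √(2b)=10.03992; F=5.01996×10.203=51.21865, v=-24.23300/10.03992=-2.41366
k=1: u−w=-25.59800, u+w=-30.06800; √(b/2)=5.01996, √(2b)=10.03992; F=5.01996×(-25.598)=-128.50094, v=-30.06800/10.03992=-2.99484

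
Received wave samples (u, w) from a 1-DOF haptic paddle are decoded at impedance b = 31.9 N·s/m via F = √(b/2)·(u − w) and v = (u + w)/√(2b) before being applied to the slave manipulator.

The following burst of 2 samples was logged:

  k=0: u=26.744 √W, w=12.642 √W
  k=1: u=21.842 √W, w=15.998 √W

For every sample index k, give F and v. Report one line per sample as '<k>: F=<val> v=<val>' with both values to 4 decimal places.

0: F=56.3198 v=4.9310
1: F=23.3394 v=4.7374

k=0: u−w=14.1020, u+w=39.3860; √(b/2)=3.9937, √(2b)=7.9875; F=3.9937×14.102=56.3198, v=39.3860/7.9875=4.9310
k=1: u−w=5.8440, u+w=37.8400; √(b/2)=3.9937, √(2b)=7.9875; F=3.9937×5.844=23.3394, v=37.8400/7.9875=4.7374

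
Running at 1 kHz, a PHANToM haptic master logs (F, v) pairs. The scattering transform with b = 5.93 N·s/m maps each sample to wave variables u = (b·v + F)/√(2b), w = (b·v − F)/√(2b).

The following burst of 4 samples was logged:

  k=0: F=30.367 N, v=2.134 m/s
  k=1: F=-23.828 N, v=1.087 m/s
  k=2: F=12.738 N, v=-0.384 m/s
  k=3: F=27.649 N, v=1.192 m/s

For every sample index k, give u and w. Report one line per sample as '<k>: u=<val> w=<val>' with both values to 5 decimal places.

k=0: b·v=5.93×2.134=12.65462; √(2b)=3.44384; u=(12.65462+30.367)/3.44384=12.49236, w=(12.65462−30.367)/3.44384=-5.14321
k=1: b·v=5.93×1.087=6.44591; √(2b)=3.44384; u=(6.44591+(-23.828))/3.44384=-5.04731, w=(6.44591−(-23.828))/3.44384=8.79075
k=2: b·v=5.93×(-0.384)=-2.27712; √(2b)=3.44384; u=(-2.27712+12.738)/3.44384=3.03757, w=(-2.27712−12.738)/3.44384=-4.36000
k=3: b·v=5.93×1.192=7.06856; √(2b)=3.44384; u=(7.06856+27.649)/3.44384=10.08108, w=(7.06856−27.649)/3.44384=-5.97602

0: u=12.49236 w=-5.14321
1: u=-5.04731 w=8.79075
2: u=3.03757 w=-4.36000
3: u=10.08108 w=-5.97602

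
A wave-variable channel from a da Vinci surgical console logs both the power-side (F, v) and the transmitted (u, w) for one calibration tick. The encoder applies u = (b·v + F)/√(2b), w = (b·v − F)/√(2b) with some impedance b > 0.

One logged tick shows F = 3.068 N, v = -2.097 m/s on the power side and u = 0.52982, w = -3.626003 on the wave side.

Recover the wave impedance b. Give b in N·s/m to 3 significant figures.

u + w = -3.096183;  u + w = √(2b)·v, so √(2b) = -3.096183/(-2.097) = 1.476482.
b = (√(2b))²/2 = 2.179999/2 = 1.090000.
(Check via u − w = 2F/√(2b): u − w = 4.155823, 2F/√(2b) = 4.155824.)

b = 1.09 N·s/m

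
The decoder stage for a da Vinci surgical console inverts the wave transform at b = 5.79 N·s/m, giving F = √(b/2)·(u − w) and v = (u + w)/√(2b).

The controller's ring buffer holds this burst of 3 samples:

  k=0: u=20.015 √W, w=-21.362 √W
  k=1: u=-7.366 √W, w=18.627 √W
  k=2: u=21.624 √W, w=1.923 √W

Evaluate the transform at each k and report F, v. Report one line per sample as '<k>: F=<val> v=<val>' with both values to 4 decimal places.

k=0: u−w=41.3770, u+w=-1.3470; √(b/2)=1.7015, √(2b)=3.4029; F=1.7015×41.377=70.4017, v=-1.3470/3.4029=-0.3958
k=1: u−w=-25.9930, u+w=11.2610; √(b/2)=1.7015, √(2b)=3.4029; F=1.7015×(-25.993)=-44.2263, v=11.2610/3.4029=3.3092
k=2: u−w=19.7010, u+w=23.5470; √(b/2)=1.7015, √(2b)=3.4029; F=1.7015×19.701=33.5207, v=23.5470/3.4029=6.9196

0: F=70.4017 v=-0.3958
1: F=-44.2263 v=3.3092
2: F=33.5207 v=6.9196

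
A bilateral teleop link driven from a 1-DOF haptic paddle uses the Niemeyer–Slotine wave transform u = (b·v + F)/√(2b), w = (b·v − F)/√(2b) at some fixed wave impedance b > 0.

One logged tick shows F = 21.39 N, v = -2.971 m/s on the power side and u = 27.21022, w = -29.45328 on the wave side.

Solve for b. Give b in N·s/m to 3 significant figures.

u + w = -2.24306;  u + w = √(2b)·v, so √(2b) = -2.24306/(-2.971) = 0.75498.
b = (√(2b))²/2 = 0.57000/2 = 0.28500.
(Check via u − w = 2F/√(2b): u − w = 56.66350, 2F/√(2b) = 56.66339.)

b = 0.285 N·s/m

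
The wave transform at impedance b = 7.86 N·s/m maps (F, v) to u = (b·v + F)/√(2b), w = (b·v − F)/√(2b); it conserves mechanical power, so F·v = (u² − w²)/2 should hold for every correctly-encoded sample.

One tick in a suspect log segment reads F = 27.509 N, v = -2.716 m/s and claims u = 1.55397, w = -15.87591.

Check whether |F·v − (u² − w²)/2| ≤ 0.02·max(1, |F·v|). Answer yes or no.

no

F·v = 27.509×(-2.716) = -74.7144 W.
(u² − w²)/2 = (2.4148 − 252.0445)/2 = -124.8148 W.
|Δ| = 50.1004;  2% of max(1, |F·v|) = 1.4943.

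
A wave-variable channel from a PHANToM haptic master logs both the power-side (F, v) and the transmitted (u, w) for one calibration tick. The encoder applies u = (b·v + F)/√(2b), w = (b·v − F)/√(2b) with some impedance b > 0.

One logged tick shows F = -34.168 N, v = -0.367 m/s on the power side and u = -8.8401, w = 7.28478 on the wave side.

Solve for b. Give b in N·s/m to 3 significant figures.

b = 8.98 N·s/m

u + w = -1.55532;  u + w = √(2b)·v, so √(2b) = -1.55532/(-0.367) = 4.23793.
b = (√(2b))²/2 = 17.96004/2 = 8.98002.
(Check via u − w = 2F/√(2b): u − w = -16.12488, 2F/√(2b) = -16.12486.)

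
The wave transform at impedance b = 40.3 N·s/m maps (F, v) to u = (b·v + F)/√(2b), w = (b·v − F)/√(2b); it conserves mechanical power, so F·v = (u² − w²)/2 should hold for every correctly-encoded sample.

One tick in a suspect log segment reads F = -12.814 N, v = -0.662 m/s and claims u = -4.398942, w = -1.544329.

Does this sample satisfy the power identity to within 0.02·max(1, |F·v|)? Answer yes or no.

yes

F·v = (-12.814)×(-0.662) = 8.482868 W.
(u² − w²)/2 = (19.350691 − 2.384952)/2 = 8.482869 W.
|Δ| = 0.000001;  2% of max(1, |F·v|) = 0.169657.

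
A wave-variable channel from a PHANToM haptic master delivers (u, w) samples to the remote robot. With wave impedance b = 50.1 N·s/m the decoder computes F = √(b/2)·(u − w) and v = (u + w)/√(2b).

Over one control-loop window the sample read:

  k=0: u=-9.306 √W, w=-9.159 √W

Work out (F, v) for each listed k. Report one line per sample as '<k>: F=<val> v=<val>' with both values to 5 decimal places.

0: F=-0.73573 v=-1.84466

k=0: u−w=-0.14700, u+w=-18.46500; √(b/2)=5.00500, √(2b)=10.01000; F=5.00500×(-0.147)=-0.73573, v=-18.46500/10.01000=-1.84466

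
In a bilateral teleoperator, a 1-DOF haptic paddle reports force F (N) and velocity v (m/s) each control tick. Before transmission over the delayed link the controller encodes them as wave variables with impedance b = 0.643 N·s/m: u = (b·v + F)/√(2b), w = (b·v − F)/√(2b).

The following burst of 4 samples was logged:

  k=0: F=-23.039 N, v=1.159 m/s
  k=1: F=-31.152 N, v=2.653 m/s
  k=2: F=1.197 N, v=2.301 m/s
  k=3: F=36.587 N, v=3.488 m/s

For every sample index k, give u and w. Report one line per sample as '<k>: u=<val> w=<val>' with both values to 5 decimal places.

k=0: b·v=0.643×1.159=0.74524; √(2b)=1.13402; u=(0.74524+(-23.039))/1.13402=-19.65907, w=(0.74524−(-23.039))/1.13402=20.97340
k=1: b·v=0.643×2.653=1.70588; √(2b)=1.13402; u=(1.70588+(-31.152))/1.13402=-25.96615, w=(1.70588−(-31.152))/1.13402=28.97471
k=2: b·v=0.643×2.301=1.47954; √(2b)=1.13402; u=(1.47954+1.197)/1.13402=2.36023, w=(1.47954−1.197)/1.13402=0.24915
k=3: b·v=0.643×3.488=2.24278; √(2b)=1.13402; u=(2.24278+36.587)/1.13402=34.24085, w=(2.24278−36.587)/1.13402=-30.28539

0: u=-19.65907 w=20.97340
1: u=-25.96615 w=28.97471
2: u=2.36023 w=0.24915
3: u=34.24085 w=-30.28539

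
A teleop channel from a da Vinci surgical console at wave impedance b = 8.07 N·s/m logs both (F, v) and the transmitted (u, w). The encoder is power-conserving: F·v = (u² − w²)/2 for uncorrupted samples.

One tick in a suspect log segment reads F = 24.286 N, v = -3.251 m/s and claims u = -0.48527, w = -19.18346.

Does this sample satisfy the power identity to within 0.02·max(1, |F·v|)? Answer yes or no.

F·v = 24.286×(-3.251) = -78.95379 W.
(u² − w²)/2 = (0.23549 − 368.00514)/2 = -183.88483 W.
|Δ| = 104.93104;  2% of max(1, |F·v|) = 1.57908.

no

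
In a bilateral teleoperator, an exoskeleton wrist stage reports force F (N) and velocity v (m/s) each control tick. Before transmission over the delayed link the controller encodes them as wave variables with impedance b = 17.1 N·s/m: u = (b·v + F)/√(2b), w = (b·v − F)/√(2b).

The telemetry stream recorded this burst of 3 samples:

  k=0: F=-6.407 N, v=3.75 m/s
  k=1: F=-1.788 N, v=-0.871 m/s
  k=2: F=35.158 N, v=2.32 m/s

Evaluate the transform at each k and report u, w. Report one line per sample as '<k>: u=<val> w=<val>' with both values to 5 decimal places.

k=0: b·v=17.1×3.75=64.12500; √(2b)=5.84808; u=(64.12500+(-6.407))/5.84808=9.86957, w=(64.12500−(-6.407))/5.84808=12.06072
k=1: b·v=17.1×(-0.871)=-14.89410; √(2b)=5.84808; u=(-14.89410+(-1.788))/5.84808=-2.85258, w=(-14.89410−(-1.788))/5.84808=-2.24110
k=2: b·v=17.1×2.32=39.67200; √(2b)=5.84808; u=(39.67200+35.158)/5.84808=12.79566, w=(39.67200−35.158)/5.84808=0.77188

0: u=9.86957 w=12.06072
1: u=-2.85258 w=-2.24110
2: u=12.79566 w=0.77188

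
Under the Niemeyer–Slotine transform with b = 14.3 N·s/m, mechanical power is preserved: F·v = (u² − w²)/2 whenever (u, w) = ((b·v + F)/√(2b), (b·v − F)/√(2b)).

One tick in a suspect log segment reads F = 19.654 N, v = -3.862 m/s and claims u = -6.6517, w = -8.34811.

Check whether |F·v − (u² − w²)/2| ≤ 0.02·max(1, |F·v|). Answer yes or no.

no

F·v = 19.654×(-3.862) = -75.9037 W.
(u² − w²)/2 = (44.2451 − 69.6909)/2 = -12.7229 W.
|Δ| = 63.1808;  2% of max(1, |F·v|) = 1.5181.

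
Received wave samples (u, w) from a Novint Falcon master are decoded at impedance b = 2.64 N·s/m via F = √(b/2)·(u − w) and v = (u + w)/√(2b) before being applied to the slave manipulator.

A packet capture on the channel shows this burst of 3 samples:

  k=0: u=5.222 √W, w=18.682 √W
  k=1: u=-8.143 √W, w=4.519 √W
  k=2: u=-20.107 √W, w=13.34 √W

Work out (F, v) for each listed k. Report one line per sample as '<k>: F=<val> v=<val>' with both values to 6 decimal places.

k=0: u−w=-13.460000, u+w=23.904000; √(b/2)=1.148913, √(2b)=2.297825; F=1.148913×(-13.46)=-15.464363, v=23.904000/2.297825=10.402881
k=1: u−w=-12.662000, u+w=-3.624000; √(b/2)=1.148913, √(2b)=2.297825; F=1.148913×(-12.662)=-14.547530, v=-3.624000/2.297825=-1.577144
k=2: u−w=-33.447000, u+w=-6.767000; √(b/2)=1.148913, √(2b)=2.297825; F=1.148913×(-33.447)=-38.427677, v=-6.767000/2.297825=-2.944959

0: F=-15.464363 v=10.402881
1: F=-14.547530 v=-1.577144
2: F=-38.427677 v=-2.944959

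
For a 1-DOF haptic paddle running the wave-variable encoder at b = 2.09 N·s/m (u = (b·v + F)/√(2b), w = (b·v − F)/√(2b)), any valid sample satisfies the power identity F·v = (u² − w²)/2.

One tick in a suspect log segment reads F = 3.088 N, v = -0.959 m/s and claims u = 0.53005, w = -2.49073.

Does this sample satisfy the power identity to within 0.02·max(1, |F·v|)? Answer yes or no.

F·v = 3.088×(-0.959) = -2.961392 W.
(u² − w²)/2 = (0.280953 − 6.203736)/2 = -2.961391 W.
|Δ| = 0.000001;  2% of max(1, |F·v|) = 0.059228.

yes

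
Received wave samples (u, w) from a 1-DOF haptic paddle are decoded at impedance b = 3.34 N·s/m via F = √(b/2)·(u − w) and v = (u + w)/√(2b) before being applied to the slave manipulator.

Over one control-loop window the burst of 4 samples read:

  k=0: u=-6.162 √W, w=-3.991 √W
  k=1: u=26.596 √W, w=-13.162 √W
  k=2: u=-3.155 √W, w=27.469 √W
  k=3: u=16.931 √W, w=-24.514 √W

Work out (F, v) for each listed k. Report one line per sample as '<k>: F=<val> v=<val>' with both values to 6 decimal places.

k=0: u−w=-2.171000, u+w=-10.153000; √(b/2)=1.292285, √(2b)=2.584570; F=1.292285×(-2.171)=-2.805550, v=-10.153000/2.584570=-3.928314
k=1: u−w=39.758000, u+w=13.434000; √(b/2)=1.292285, √(2b)=2.584570; F=1.292285×39.758=51.378659, v=13.434000/2.584570=5.197771
k=2: u−w=-30.624000, u+w=24.314000; √(b/2)=1.292285, √(2b)=2.584570; F=1.292285×(-30.624)=-39.574930, v=24.314000/2.584570=9.407369
k=3: u−w=41.445000, u+w=-7.583000; √(b/2)=1.292285, √(2b)=2.584570; F=1.292285×41.445=53.558743, v=-7.583000/2.584570=-2.933951

0: F=-2.805550 v=-3.928314
1: F=51.378659 v=5.197771
2: F=-39.574930 v=9.407369
3: F=53.558743 v=-2.933951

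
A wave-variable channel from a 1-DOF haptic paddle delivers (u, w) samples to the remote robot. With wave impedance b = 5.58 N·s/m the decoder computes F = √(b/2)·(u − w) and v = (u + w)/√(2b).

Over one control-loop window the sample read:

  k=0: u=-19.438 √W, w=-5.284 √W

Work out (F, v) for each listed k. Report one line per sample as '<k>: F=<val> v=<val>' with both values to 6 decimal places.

0: F=-23.641841 v=-7.400337

k=0: u−w=-14.154000, u+w=-24.722000; √(b/2)=1.670329, √(2b)=3.340659; F=1.670329×(-14.154)=-23.641841, v=-24.722000/3.340659=-7.400337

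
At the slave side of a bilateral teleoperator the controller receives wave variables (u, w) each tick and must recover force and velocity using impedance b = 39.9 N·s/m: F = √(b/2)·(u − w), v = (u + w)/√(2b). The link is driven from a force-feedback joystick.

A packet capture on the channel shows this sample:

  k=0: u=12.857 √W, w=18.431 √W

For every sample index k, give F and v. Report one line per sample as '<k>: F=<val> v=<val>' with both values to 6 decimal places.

0: F=-24.896507 v=3.502486

k=0: u−w=-5.574000, u+w=31.288000; √(b/2)=4.466542, √(2b)=8.933085; F=4.466542×(-5.574)=-24.896507, v=31.288000/8.933085=3.502486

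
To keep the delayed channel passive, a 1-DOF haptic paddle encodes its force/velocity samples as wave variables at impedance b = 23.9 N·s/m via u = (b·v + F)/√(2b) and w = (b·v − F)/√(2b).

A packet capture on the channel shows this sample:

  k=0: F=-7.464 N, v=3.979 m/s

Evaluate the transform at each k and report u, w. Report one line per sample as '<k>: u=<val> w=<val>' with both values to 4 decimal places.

0: u=12.6753 w=14.8345

k=0: b·v=23.9×3.979=95.0981; √(2b)=6.9138; u=(95.0981+(-7.464))/6.9138=12.6753, w=(95.0981−(-7.464))/6.9138=14.8345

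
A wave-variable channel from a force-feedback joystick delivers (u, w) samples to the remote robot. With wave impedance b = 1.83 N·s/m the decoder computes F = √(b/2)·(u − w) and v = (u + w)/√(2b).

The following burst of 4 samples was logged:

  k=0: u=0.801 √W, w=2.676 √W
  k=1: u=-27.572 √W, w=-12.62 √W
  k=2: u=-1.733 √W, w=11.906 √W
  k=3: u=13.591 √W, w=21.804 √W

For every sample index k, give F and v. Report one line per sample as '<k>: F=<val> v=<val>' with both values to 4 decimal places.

k=0: u−w=-1.8750, u+w=3.4770; √(b/2)=0.9566, √(2b)=1.9131; F=0.9566×(-1.875)=-1.7935, v=3.4770/1.9131=1.8175
k=1: u−w=-14.9520, u+w=-40.1920; √(b/2)=0.9566, √(2b)=1.9131; F=0.9566×(-14.952)=-14.3024, v=-40.1920/1.9131=-21.0087
k=2: u−w=-13.6390, u+w=10.1730; √(b/2)=0.9566, √(2b)=1.9131; F=0.9566×(-13.639)=-13.0465, v=10.1730/1.9131=5.3175
k=3: u−w=-8.2130, u+w=35.3950; √(b/2)=0.9566, √(2b)=1.9131; F=0.9566×(-8.213)=-7.8562, v=35.3950/1.9131=18.5013

0: F=-1.7935 v=1.8175
1: F=-14.3024 v=-21.0087
2: F=-13.0465 v=5.3175
3: F=-7.8562 v=18.5013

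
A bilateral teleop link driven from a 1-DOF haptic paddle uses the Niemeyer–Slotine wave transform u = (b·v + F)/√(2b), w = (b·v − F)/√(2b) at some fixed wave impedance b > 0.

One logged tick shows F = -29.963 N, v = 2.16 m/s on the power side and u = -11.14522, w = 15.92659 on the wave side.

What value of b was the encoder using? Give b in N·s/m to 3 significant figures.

b = 2.45 N·s/m

u + w = 4.78137;  u + w = √(2b)·v, so √(2b) = 4.78137/2.16 = 2.21360.
b = (√(2b))²/2 = 4.90001/2 = 2.45001.
(Check via u − w = 2F/√(2b): u − w = -27.07181, 2F/√(2b) = -27.07177.)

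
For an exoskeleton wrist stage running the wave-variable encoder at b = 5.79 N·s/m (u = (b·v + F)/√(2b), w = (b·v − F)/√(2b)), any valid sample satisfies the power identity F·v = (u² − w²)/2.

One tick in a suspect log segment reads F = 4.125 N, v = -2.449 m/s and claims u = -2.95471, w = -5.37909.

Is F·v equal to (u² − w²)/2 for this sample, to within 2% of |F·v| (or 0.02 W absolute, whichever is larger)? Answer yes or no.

yes

F·v = 4.125×(-2.449) = -10.10212 W.
(u² − w²)/2 = (8.73031 − 28.93461)/2 = -10.10215 W.
|Δ| = 0.00002;  2% of max(1, |F·v|) = 0.20204.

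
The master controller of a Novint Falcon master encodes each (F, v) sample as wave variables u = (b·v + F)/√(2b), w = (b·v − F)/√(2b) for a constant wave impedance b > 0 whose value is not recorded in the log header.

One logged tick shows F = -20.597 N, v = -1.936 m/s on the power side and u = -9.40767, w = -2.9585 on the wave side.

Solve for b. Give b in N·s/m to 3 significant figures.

u + w = -12.36617;  u + w = √(2b)·v, so √(2b) = -12.36617/(-1.936) = 6.38748.
b = (√(2b))²/2 = 40.79996/2 = 20.39998.
(Check via u − w = 2F/√(2b): u − w = -6.44917, 2F/√(2b) = -6.44917.)

b = 20.4 N·s/m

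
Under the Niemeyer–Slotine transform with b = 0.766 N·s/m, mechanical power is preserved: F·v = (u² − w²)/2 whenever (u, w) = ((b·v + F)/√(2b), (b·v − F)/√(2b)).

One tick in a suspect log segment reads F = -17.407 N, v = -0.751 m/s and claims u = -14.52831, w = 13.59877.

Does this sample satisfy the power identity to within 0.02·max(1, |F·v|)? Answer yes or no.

F·v = (-17.407)×(-0.751) = 13.0727 W.
(u² − w²)/2 = (211.0718 − 184.9265)/2 = 13.0726 W.
|Δ| = 0.0000;  2% of max(1, |F·v|) = 0.2615.

yes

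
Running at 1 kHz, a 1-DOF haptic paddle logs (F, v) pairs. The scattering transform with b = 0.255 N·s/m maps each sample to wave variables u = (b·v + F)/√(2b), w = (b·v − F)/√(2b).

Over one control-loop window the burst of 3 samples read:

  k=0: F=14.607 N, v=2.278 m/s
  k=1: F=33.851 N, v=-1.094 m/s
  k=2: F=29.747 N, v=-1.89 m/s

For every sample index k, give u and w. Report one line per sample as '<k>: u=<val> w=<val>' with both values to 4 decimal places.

0: u=21.2673 w=-19.6405
1: u=47.0102 w=-47.7915
2: u=40.9793 w=-42.3290

k=0: b·v=0.255×2.278=0.5809; √(2b)=0.7141; u=(0.5809+14.607)/0.7141=21.2673, w=(0.5809−14.607)/0.7141=-19.6405
k=1: b·v=0.255×(-1.094)=-0.2790; √(2b)=0.7141; u=(-0.2790+33.851)/0.7141=47.0102, w=(-0.2790−33.851)/0.7141=-47.7915
k=2: b·v=0.255×(-1.89)=-0.4819; √(2b)=0.7141; u=(-0.4819+29.747)/0.7141=40.9793, w=(-0.4819−29.747)/0.7141=-42.3290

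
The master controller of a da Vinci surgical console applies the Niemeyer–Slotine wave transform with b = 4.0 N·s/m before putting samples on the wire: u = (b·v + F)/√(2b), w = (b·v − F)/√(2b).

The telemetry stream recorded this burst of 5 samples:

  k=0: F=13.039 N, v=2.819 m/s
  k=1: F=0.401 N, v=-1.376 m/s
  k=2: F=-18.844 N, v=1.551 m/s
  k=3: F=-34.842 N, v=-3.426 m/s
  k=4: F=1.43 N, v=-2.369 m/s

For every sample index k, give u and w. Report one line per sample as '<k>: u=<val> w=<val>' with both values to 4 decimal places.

0: u=8.5967 w=-0.6233
1: u=-1.8042 w=-2.0877
2: u=-4.4689 w=8.8558
3: u=-17.1636 w=7.4734
4: u=-2.8447 w=-3.8559

k=0: b·v=4.0×2.819=11.2760; √(2b)=2.8284; u=(11.2760+13.039)/2.8284=8.5967, w=(11.2760−13.039)/2.8284=-0.6233
k=1: b·v=4.0×(-1.376)=-5.5040; √(2b)=2.8284; u=(-5.5040+0.401)/2.8284=-1.8042, w=(-5.5040−0.401)/2.8284=-2.0877
k=2: b·v=4.0×1.551=6.2040; √(2b)=2.8284; u=(6.2040+(-18.844))/2.8284=-4.4689, w=(6.2040−(-18.844))/2.8284=8.8558
k=3: b·v=4.0×(-3.426)=-13.7040; √(2b)=2.8284; u=(-13.7040+(-34.842))/2.8284=-17.1636, w=(-13.7040−(-34.842))/2.8284=7.4734
k=4: b·v=4.0×(-2.369)=-9.4760; √(2b)=2.8284; u=(-9.4760+1.43)/2.8284=-2.8447, w=(-9.4760−1.43)/2.8284=-3.8559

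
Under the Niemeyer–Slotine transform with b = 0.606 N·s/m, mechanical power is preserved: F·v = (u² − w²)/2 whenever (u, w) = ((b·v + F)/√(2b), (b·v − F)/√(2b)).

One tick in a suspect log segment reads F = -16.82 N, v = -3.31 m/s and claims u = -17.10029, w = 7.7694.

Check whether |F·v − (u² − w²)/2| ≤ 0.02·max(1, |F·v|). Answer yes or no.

no

F·v = (-16.82)×(-3.31) = 55.6742 W.
(u² − w²)/2 = (292.4199 − 60.3636)/2 = 116.0282 W.
|Δ| = 60.3540;  2% of max(1, |F·v|) = 1.1135.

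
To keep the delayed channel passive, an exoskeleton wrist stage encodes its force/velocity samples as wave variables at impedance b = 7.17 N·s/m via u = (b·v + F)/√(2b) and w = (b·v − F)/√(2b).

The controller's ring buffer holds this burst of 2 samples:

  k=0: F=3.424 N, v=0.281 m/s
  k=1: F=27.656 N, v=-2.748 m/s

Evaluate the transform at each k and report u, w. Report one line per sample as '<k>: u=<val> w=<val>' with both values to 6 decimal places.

k=0: b·v=7.17×0.281=2.014770; √(2b)=3.786819; u=(2.014770+3.424)/3.786819=1.436237, w=(2.014770−3.424)/3.786819=-0.372141
k=1: b·v=7.17×(-2.748)=-19.703160; √(2b)=3.786819; u=(-19.703160+27.656)/3.786819=2.100137, w=(-19.703160−27.656)/3.786819=-12.506316

0: u=1.436237 w=-0.372141
1: u=2.100137 w=-12.506316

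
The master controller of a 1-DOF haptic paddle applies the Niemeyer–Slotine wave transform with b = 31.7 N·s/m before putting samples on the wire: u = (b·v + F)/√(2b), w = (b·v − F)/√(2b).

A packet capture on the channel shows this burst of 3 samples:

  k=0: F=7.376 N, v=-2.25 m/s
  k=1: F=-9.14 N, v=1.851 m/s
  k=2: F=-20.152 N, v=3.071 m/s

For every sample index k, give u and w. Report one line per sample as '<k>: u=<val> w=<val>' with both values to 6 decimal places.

k=0: b·v=31.7×(-2.25)=-71.325000; √(2b)=7.962412; u=(-71.325000+7.376)/7.962412=-8.031361, w=(-71.325000−7.376)/7.962412=-9.884066
k=1: b·v=31.7×1.851=58.676700; √(2b)=7.962412; u=(58.676700+(-9.14))/7.962412=6.221319, w=(58.676700−(-9.14))/7.962412=8.517105
k=2: b·v=31.7×3.071=97.350700; √(2b)=7.962412; u=(97.350700+(-20.152))/7.962412=9.695392, w=(97.350700−(-20.152))/7.962412=14.757175

0: u=-8.031361 w=-9.884066
1: u=6.221319 w=8.517105
2: u=9.695392 w=14.757175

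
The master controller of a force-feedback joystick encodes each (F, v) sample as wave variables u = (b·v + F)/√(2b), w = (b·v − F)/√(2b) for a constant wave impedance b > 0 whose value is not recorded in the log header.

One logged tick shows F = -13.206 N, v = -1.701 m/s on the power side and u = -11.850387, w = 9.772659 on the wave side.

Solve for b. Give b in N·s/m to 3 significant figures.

u + w = -2.077728;  u + w = √(2b)·v, so √(2b) = -2.077728/(-1.701) = 1.221474.
b = (√(2b))²/2 = 1.492000/2 = 0.746000.
(Check via u − w = 2F/√(2b): u − w = -21.623046, 2F/√(2b) = -21.623048.)

b = 0.746 N·s/m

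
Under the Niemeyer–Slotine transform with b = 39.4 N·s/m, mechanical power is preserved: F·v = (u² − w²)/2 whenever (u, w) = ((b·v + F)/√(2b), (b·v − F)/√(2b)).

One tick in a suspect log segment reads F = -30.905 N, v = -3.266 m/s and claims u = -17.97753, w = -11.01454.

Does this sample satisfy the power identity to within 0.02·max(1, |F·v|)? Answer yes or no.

yes

F·v = (-30.905)×(-3.266) = 100.93573 W.
(u² − w²)/2 = (323.19158 − 121.32009)/2 = 100.93575 W.
|Δ| = 0.00002;  2% of max(1, |F·v|) = 2.01871.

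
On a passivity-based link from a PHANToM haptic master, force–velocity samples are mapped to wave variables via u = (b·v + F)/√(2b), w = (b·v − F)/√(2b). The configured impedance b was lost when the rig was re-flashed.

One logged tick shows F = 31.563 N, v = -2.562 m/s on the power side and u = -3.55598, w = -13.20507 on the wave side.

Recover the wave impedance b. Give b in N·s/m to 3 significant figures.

u + w = -16.7610;  u + w = √(2b)·v, so √(2b) = -16.7610/(-2.562) = 6.5422.
b = (√(2b))²/2 = 42.8000/2 = 21.4000.
(Check via u − w = 2F/√(2b): u − w = 9.6491, 2F/√(2b) = 9.6491.)

b = 21.4 N·s/m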